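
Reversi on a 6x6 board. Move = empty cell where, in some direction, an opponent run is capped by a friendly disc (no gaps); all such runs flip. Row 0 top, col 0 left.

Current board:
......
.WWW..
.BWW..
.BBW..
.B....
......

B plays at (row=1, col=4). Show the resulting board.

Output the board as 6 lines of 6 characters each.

Answer: ......
.WWWB.
.BWB..
.BBW..
.B....
......

Derivation:
Place B at (1,4); scan 8 dirs for brackets.
Dir NW: first cell '.' (not opp) -> no flip
Dir N: first cell '.' (not opp) -> no flip
Dir NE: first cell '.' (not opp) -> no flip
Dir W: opp run (1,3) (1,2) (1,1), next='.' -> no flip
Dir E: first cell '.' (not opp) -> no flip
Dir SW: opp run (2,3) capped by B -> flip
Dir S: first cell '.' (not opp) -> no flip
Dir SE: first cell '.' (not opp) -> no flip
All flips: (2,3)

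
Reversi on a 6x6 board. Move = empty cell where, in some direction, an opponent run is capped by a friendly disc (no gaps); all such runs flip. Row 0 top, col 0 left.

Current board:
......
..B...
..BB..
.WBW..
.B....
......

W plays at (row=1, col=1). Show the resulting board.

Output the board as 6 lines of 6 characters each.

Answer: ......
.WB...
..WB..
.WBW..
.B....
......

Derivation:
Place W at (1,1); scan 8 dirs for brackets.
Dir NW: first cell '.' (not opp) -> no flip
Dir N: first cell '.' (not opp) -> no flip
Dir NE: first cell '.' (not opp) -> no flip
Dir W: first cell '.' (not opp) -> no flip
Dir E: opp run (1,2), next='.' -> no flip
Dir SW: first cell '.' (not opp) -> no flip
Dir S: first cell '.' (not opp) -> no flip
Dir SE: opp run (2,2) capped by W -> flip
All flips: (2,2)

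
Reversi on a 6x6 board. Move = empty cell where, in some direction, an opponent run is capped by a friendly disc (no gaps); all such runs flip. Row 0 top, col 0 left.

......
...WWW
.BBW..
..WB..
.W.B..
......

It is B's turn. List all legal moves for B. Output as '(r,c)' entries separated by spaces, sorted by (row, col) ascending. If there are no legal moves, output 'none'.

(0,2): no bracket -> illegal
(0,3): flips 2 -> legal
(0,4): flips 1 -> legal
(0,5): no bracket -> illegal
(1,2): no bracket -> illegal
(2,4): flips 1 -> legal
(2,5): no bracket -> illegal
(3,0): no bracket -> illegal
(3,1): flips 1 -> legal
(3,4): no bracket -> illegal
(4,0): no bracket -> illegal
(4,2): flips 1 -> legal
(5,0): no bracket -> illegal
(5,1): no bracket -> illegal
(5,2): no bracket -> illegal

Answer: (0,3) (0,4) (2,4) (3,1) (4,2)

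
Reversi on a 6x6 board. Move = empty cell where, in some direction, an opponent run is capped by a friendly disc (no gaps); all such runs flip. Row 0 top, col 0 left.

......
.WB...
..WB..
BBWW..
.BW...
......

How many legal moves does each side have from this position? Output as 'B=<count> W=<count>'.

Answer: B=7 W=7

Derivation:
-- B to move --
(0,0): no bracket -> illegal
(0,1): no bracket -> illegal
(0,2): no bracket -> illegal
(1,0): flips 1 -> legal
(1,3): flips 1 -> legal
(2,0): no bracket -> illegal
(2,1): flips 1 -> legal
(2,4): no bracket -> illegal
(3,4): flips 2 -> legal
(4,3): flips 2 -> legal
(4,4): no bracket -> illegal
(5,1): no bracket -> illegal
(5,2): flips 3 -> legal
(5,3): flips 1 -> legal
B mobility = 7
-- W to move --
(0,1): no bracket -> illegal
(0,2): flips 1 -> legal
(0,3): no bracket -> illegal
(1,3): flips 2 -> legal
(1,4): flips 1 -> legal
(2,0): flips 1 -> legal
(2,1): no bracket -> illegal
(2,4): flips 1 -> legal
(3,4): no bracket -> illegal
(4,0): flips 2 -> legal
(5,0): flips 1 -> legal
(5,1): no bracket -> illegal
(5,2): no bracket -> illegal
W mobility = 7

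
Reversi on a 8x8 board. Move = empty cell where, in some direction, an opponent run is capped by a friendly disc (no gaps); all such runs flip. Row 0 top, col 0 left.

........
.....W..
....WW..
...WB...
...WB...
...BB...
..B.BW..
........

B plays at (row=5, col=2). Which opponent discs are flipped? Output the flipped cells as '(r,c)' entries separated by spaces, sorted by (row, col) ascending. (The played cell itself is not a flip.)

Dir NW: first cell '.' (not opp) -> no flip
Dir N: first cell '.' (not opp) -> no flip
Dir NE: opp run (4,3) capped by B -> flip
Dir W: first cell '.' (not opp) -> no flip
Dir E: first cell 'B' (not opp) -> no flip
Dir SW: first cell '.' (not opp) -> no flip
Dir S: first cell 'B' (not opp) -> no flip
Dir SE: first cell '.' (not opp) -> no flip

Answer: (4,3)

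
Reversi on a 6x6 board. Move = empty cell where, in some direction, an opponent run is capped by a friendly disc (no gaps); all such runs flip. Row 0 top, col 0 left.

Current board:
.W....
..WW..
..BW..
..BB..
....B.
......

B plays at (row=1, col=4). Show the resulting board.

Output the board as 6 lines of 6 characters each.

Answer: .W....
..WWB.
..BB..
..BB..
....B.
......

Derivation:
Place B at (1,4); scan 8 dirs for brackets.
Dir NW: first cell '.' (not opp) -> no flip
Dir N: first cell '.' (not opp) -> no flip
Dir NE: first cell '.' (not opp) -> no flip
Dir W: opp run (1,3) (1,2), next='.' -> no flip
Dir E: first cell '.' (not opp) -> no flip
Dir SW: opp run (2,3) capped by B -> flip
Dir S: first cell '.' (not opp) -> no flip
Dir SE: first cell '.' (not opp) -> no flip
All flips: (2,3)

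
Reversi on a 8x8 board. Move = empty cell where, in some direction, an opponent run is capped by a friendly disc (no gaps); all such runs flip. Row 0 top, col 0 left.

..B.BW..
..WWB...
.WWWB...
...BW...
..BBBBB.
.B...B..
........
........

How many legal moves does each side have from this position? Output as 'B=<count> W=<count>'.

Answer: B=9 W=10

Derivation:
-- B to move --
(0,1): flips 3 -> legal
(0,3): flips 2 -> legal
(0,6): flips 1 -> legal
(1,0): no bracket -> illegal
(1,1): flips 3 -> legal
(1,5): no bracket -> illegal
(1,6): no bracket -> illegal
(2,0): flips 3 -> legal
(2,5): flips 1 -> legal
(3,0): no bracket -> illegal
(3,1): flips 2 -> legal
(3,2): flips 3 -> legal
(3,5): flips 1 -> legal
B mobility = 9
-- W to move --
(0,1): no bracket -> illegal
(0,3): flips 1 -> legal
(1,1): no bracket -> illegal
(1,5): flips 1 -> legal
(2,5): flips 1 -> legal
(3,1): no bracket -> illegal
(3,2): flips 1 -> legal
(3,5): flips 1 -> legal
(3,6): no bracket -> illegal
(3,7): no bracket -> illegal
(4,0): no bracket -> illegal
(4,1): no bracket -> illegal
(4,7): no bracket -> illegal
(5,0): no bracket -> illegal
(5,2): flips 1 -> legal
(5,3): flips 2 -> legal
(5,4): flips 1 -> legal
(5,6): flips 1 -> legal
(5,7): no bracket -> illegal
(6,0): no bracket -> illegal
(6,1): no bracket -> illegal
(6,2): no bracket -> illegal
(6,4): no bracket -> illegal
(6,5): no bracket -> illegal
(6,6): flips 3 -> legal
W mobility = 10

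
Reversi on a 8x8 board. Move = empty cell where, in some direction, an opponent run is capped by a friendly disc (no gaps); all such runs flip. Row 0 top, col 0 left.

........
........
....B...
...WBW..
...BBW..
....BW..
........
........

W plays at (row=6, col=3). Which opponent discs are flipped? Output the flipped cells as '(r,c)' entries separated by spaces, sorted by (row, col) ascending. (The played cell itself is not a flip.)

Dir NW: first cell '.' (not opp) -> no flip
Dir N: first cell '.' (not opp) -> no flip
Dir NE: opp run (5,4) capped by W -> flip
Dir W: first cell '.' (not opp) -> no flip
Dir E: first cell '.' (not opp) -> no flip
Dir SW: first cell '.' (not opp) -> no flip
Dir S: first cell '.' (not opp) -> no flip
Dir SE: first cell '.' (not opp) -> no flip

Answer: (5,4)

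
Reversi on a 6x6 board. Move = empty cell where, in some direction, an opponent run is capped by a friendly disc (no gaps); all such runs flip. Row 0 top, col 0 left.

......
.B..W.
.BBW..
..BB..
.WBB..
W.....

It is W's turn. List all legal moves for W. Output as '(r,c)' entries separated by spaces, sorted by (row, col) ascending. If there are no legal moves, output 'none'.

Answer: (2,0) (4,4) (5,3)

Derivation:
(0,0): no bracket -> illegal
(0,1): no bracket -> illegal
(0,2): no bracket -> illegal
(1,0): no bracket -> illegal
(1,2): no bracket -> illegal
(1,3): no bracket -> illegal
(2,0): flips 2 -> legal
(2,4): no bracket -> illegal
(3,0): no bracket -> illegal
(3,1): no bracket -> illegal
(3,4): no bracket -> illegal
(4,4): flips 2 -> legal
(5,1): no bracket -> illegal
(5,2): no bracket -> illegal
(5,3): flips 2 -> legal
(5,4): no bracket -> illegal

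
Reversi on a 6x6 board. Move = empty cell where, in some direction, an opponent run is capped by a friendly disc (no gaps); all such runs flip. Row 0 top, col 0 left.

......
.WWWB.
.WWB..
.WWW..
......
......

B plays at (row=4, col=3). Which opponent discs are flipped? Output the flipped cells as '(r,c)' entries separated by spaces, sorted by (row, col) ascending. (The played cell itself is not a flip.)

Dir NW: opp run (3,2) (2,1), next='.' -> no flip
Dir N: opp run (3,3) capped by B -> flip
Dir NE: first cell '.' (not opp) -> no flip
Dir W: first cell '.' (not opp) -> no flip
Dir E: first cell '.' (not opp) -> no flip
Dir SW: first cell '.' (not opp) -> no flip
Dir S: first cell '.' (not opp) -> no flip
Dir SE: first cell '.' (not opp) -> no flip

Answer: (3,3)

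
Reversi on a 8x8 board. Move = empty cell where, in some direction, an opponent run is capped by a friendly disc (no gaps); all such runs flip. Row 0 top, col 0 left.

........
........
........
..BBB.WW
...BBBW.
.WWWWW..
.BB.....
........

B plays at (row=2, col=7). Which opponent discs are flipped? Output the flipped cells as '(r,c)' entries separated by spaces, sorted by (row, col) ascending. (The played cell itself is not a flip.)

Dir NW: first cell '.' (not opp) -> no flip
Dir N: first cell '.' (not opp) -> no flip
Dir NE: edge -> no flip
Dir W: first cell '.' (not opp) -> no flip
Dir E: edge -> no flip
Dir SW: opp run (3,6) capped by B -> flip
Dir S: opp run (3,7), next='.' -> no flip
Dir SE: edge -> no flip

Answer: (3,6)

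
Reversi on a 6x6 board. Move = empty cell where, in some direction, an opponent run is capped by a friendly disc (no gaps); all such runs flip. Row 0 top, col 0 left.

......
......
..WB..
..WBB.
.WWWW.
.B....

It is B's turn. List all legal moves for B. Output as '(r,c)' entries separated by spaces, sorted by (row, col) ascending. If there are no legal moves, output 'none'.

Answer: (1,1) (2,1) (3,1) (5,0) (5,2) (5,3) (5,4) (5,5)

Derivation:
(1,1): flips 1 -> legal
(1,2): no bracket -> illegal
(1,3): no bracket -> illegal
(2,1): flips 1 -> legal
(3,0): no bracket -> illegal
(3,1): flips 2 -> legal
(3,5): no bracket -> illegal
(4,0): no bracket -> illegal
(4,5): no bracket -> illegal
(5,0): flips 2 -> legal
(5,2): flips 1 -> legal
(5,3): flips 1 -> legal
(5,4): flips 1 -> legal
(5,5): flips 1 -> legal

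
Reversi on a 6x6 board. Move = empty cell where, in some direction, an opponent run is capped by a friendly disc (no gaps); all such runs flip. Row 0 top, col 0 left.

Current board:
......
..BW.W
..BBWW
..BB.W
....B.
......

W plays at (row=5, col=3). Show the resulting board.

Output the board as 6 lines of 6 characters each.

Place W at (5,3); scan 8 dirs for brackets.
Dir NW: first cell '.' (not opp) -> no flip
Dir N: first cell '.' (not opp) -> no flip
Dir NE: opp run (4,4) capped by W -> flip
Dir W: first cell '.' (not opp) -> no flip
Dir E: first cell '.' (not opp) -> no flip
Dir SW: edge -> no flip
Dir S: edge -> no flip
Dir SE: edge -> no flip
All flips: (4,4)

Answer: ......
..BW.W
..BBWW
..BB.W
....W.
...W..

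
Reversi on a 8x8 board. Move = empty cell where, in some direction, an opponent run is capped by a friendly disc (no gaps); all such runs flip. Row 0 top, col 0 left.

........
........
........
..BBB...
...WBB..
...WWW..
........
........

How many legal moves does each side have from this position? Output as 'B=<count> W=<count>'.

Answer: B=7 W=8

Derivation:
-- B to move --
(4,2): flips 1 -> legal
(4,6): no bracket -> illegal
(5,2): flips 1 -> legal
(5,6): no bracket -> illegal
(6,2): flips 1 -> legal
(6,3): flips 3 -> legal
(6,4): flips 1 -> legal
(6,5): flips 3 -> legal
(6,6): flips 1 -> legal
B mobility = 7
-- W to move --
(2,1): flips 1 -> legal
(2,2): flips 2 -> legal
(2,3): flips 1 -> legal
(2,4): flips 2 -> legal
(2,5): flips 1 -> legal
(3,1): no bracket -> illegal
(3,5): flips 2 -> legal
(3,6): flips 1 -> legal
(4,1): no bracket -> illegal
(4,2): no bracket -> illegal
(4,6): flips 2 -> legal
(5,6): no bracket -> illegal
W mobility = 8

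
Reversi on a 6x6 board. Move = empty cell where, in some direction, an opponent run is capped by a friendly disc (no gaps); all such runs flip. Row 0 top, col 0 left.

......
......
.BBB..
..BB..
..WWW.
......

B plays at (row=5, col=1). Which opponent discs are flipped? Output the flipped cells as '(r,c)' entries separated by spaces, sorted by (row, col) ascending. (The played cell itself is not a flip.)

Answer: (4,2)

Derivation:
Dir NW: first cell '.' (not opp) -> no flip
Dir N: first cell '.' (not opp) -> no flip
Dir NE: opp run (4,2) capped by B -> flip
Dir W: first cell '.' (not opp) -> no flip
Dir E: first cell '.' (not opp) -> no flip
Dir SW: edge -> no flip
Dir S: edge -> no flip
Dir SE: edge -> no flip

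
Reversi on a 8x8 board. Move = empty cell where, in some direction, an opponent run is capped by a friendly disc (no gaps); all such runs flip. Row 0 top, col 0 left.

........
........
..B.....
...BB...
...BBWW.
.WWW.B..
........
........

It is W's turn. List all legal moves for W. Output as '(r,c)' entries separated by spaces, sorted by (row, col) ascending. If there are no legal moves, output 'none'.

Answer: (2,3) (2,5) (3,5) (4,2) (6,4) (6,5)

Derivation:
(1,1): no bracket -> illegal
(1,2): no bracket -> illegal
(1,3): no bracket -> illegal
(2,1): no bracket -> illegal
(2,3): flips 3 -> legal
(2,4): no bracket -> illegal
(2,5): flips 2 -> legal
(3,1): no bracket -> illegal
(3,2): no bracket -> illegal
(3,5): flips 1 -> legal
(4,2): flips 2 -> legal
(5,4): no bracket -> illegal
(5,6): no bracket -> illegal
(6,4): flips 1 -> legal
(6,5): flips 1 -> legal
(6,6): no bracket -> illegal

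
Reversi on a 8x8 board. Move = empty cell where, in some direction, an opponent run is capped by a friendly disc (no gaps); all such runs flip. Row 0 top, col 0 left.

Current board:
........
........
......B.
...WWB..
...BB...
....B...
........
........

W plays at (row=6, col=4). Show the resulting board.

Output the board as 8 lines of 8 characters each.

Place W at (6,4); scan 8 dirs for brackets.
Dir NW: first cell '.' (not opp) -> no flip
Dir N: opp run (5,4) (4,4) capped by W -> flip
Dir NE: first cell '.' (not opp) -> no flip
Dir W: first cell '.' (not opp) -> no flip
Dir E: first cell '.' (not opp) -> no flip
Dir SW: first cell '.' (not opp) -> no flip
Dir S: first cell '.' (not opp) -> no flip
Dir SE: first cell '.' (not opp) -> no flip
All flips: (4,4) (5,4)

Answer: ........
........
......B.
...WWB..
...BW...
....W...
....W...
........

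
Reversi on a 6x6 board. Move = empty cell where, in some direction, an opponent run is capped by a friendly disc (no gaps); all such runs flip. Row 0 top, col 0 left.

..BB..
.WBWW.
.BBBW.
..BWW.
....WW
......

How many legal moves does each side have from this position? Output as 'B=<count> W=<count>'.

-- B to move --
(0,0): flips 1 -> legal
(0,1): flips 1 -> legal
(0,4): flips 1 -> legal
(0,5): flips 1 -> legal
(1,0): flips 1 -> legal
(1,5): flips 2 -> legal
(2,0): flips 1 -> legal
(2,5): flips 2 -> legal
(3,5): flips 4 -> legal
(4,2): no bracket -> illegal
(4,3): flips 1 -> legal
(5,3): no bracket -> illegal
(5,4): no bracket -> illegal
(5,5): flips 2 -> legal
B mobility = 11
-- W to move --
(0,1): flips 2 -> legal
(0,4): no bracket -> illegal
(1,0): no bracket -> illegal
(2,0): flips 3 -> legal
(3,0): no bracket -> illegal
(3,1): flips 3 -> legal
(4,1): flips 2 -> legal
(4,2): no bracket -> illegal
(4,3): no bracket -> illegal
W mobility = 4

Answer: B=11 W=4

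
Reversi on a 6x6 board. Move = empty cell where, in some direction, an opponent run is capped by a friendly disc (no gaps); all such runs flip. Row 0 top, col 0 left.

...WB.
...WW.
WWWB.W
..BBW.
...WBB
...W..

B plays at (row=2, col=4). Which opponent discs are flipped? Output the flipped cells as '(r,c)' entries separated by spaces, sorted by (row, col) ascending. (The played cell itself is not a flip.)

Answer: (1,4) (3,4)

Derivation:
Dir NW: opp run (1,3), next='.' -> no flip
Dir N: opp run (1,4) capped by B -> flip
Dir NE: first cell '.' (not opp) -> no flip
Dir W: first cell 'B' (not opp) -> no flip
Dir E: opp run (2,5), next=edge -> no flip
Dir SW: first cell 'B' (not opp) -> no flip
Dir S: opp run (3,4) capped by B -> flip
Dir SE: first cell '.' (not opp) -> no flip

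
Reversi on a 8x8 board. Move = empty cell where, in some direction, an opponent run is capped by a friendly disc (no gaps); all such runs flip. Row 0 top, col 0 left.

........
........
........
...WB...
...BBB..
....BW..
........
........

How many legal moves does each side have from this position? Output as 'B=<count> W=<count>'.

Answer: B=6 W=2

Derivation:
-- B to move --
(2,2): flips 1 -> legal
(2,3): flips 1 -> legal
(2,4): no bracket -> illegal
(3,2): flips 1 -> legal
(4,2): no bracket -> illegal
(4,6): no bracket -> illegal
(5,6): flips 1 -> legal
(6,4): no bracket -> illegal
(6,5): flips 1 -> legal
(6,6): flips 1 -> legal
B mobility = 6
-- W to move --
(2,3): no bracket -> illegal
(2,4): no bracket -> illegal
(2,5): no bracket -> illegal
(3,2): no bracket -> illegal
(3,5): flips 2 -> legal
(3,6): no bracket -> illegal
(4,2): no bracket -> illegal
(4,6): no bracket -> illegal
(5,2): no bracket -> illegal
(5,3): flips 2 -> legal
(5,6): no bracket -> illegal
(6,3): no bracket -> illegal
(6,4): no bracket -> illegal
(6,5): no bracket -> illegal
W mobility = 2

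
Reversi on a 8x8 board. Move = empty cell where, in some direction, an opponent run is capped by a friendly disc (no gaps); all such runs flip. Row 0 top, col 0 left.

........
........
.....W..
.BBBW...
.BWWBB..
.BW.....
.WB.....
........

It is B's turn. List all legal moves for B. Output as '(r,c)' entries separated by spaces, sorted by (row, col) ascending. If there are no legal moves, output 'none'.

(1,4): no bracket -> illegal
(1,5): no bracket -> illegal
(1,6): no bracket -> illegal
(2,3): flips 1 -> legal
(2,4): flips 1 -> legal
(2,6): no bracket -> illegal
(3,5): flips 1 -> legal
(3,6): no bracket -> illegal
(5,0): no bracket -> illegal
(5,3): flips 3 -> legal
(5,4): flips 1 -> legal
(6,0): flips 1 -> legal
(6,3): flips 1 -> legal
(7,0): no bracket -> illegal
(7,1): flips 1 -> legal
(7,2): no bracket -> illegal

Answer: (2,3) (2,4) (3,5) (5,3) (5,4) (6,0) (6,3) (7,1)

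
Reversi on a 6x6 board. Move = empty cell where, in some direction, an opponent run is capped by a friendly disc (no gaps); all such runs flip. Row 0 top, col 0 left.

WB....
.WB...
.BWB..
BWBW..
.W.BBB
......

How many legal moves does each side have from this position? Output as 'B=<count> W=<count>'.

-- B to move --
(0,2): no bracket -> illegal
(1,0): flips 1 -> legal
(1,3): no bracket -> illegal
(2,0): no bracket -> illegal
(2,4): no bracket -> illegal
(3,4): flips 1 -> legal
(4,0): no bracket -> illegal
(4,2): no bracket -> illegal
(5,0): flips 1 -> legal
(5,1): flips 2 -> legal
(5,2): flips 1 -> legal
B mobility = 5
-- W to move --
(0,2): flips 2 -> legal
(0,3): no bracket -> illegal
(1,0): no bracket -> illegal
(1,3): flips 2 -> legal
(1,4): flips 2 -> legal
(2,0): flips 1 -> legal
(2,4): flips 1 -> legal
(3,4): no bracket -> illegal
(3,5): no bracket -> illegal
(4,0): no bracket -> illegal
(4,2): flips 1 -> legal
(5,2): no bracket -> illegal
(5,3): flips 1 -> legal
(5,4): no bracket -> illegal
(5,5): flips 1 -> legal
W mobility = 8

Answer: B=5 W=8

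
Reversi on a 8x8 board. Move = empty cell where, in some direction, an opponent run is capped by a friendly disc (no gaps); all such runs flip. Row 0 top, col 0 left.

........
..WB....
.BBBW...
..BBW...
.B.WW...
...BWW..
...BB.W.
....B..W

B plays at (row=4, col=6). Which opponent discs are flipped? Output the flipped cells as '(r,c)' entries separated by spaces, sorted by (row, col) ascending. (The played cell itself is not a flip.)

Dir NW: first cell '.' (not opp) -> no flip
Dir N: first cell '.' (not opp) -> no flip
Dir NE: first cell '.' (not opp) -> no flip
Dir W: first cell '.' (not opp) -> no flip
Dir E: first cell '.' (not opp) -> no flip
Dir SW: opp run (5,5) capped by B -> flip
Dir S: first cell '.' (not opp) -> no flip
Dir SE: first cell '.' (not opp) -> no flip

Answer: (5,5)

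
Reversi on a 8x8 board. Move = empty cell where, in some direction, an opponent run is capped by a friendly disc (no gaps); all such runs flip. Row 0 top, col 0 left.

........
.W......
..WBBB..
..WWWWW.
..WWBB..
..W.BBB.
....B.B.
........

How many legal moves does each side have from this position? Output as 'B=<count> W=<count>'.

Answer: B=10 W=13

Derivation:
-- B to move --
(0,0): flips 3 -> legal
(0,1): no bracket -> illegal
(0,2): no bracket -> illegal
(1,0): no bracket -> illegal
(1,2): no bracket -> illegal
(1,3): no bracket -> illegal
(2,0): no bracket -> illegal
(2,1): flips 3 -> legal
(2,6): flips 1 -> legal
(2,7): flips 1 -> legal
(3,1): no bracket -> illegal
(3,7): no bracket -> illegal
(4,1): flips 3 -> legal
(4,6): flips 1 -> legal
(4,7): flips 1 -> legal
(5,1): flips 2 -> legal
(5,3): flips 2 -> legal
(6,1): flips 3 -> legal
(6,2): no bracket -> illegal
(6,3): no bracket -> illegal
B mobility = 10
-- W to move --
(1,2): flips 1 -> legal
(1,3): flips 2 -> legal
(1,4): flips 3 -> legal
(1,5): flips 2 -> legal
(1,6): flips 1 -> legal
(2,6): flips 3 -> legal
(4,6): flips 2 -> legal
(4,7): no bracket -> illegal
(5,3): flips 1 -> legal
(5,7): no bracket -> illegal
(6,3): flips 2 -> legal
(6,5): flips 3 -> legal
(6,7): flips 2 -> legal
(7,3): no bracket -> illegal
(7,4): flips 3 -> legal
(7,5): no bracket -> illegal
(7,6): no bracket -> illegal
(7,7): flips 3 -> legal
W mobility = 13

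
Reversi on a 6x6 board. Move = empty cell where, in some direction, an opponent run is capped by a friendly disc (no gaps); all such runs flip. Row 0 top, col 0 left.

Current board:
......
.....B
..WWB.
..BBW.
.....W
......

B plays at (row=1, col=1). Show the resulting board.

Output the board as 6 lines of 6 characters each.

Answer: ......
.B...B
..BWB.
..BBW.
.....W
......

Derivation:
Place B at (1,1); scan 8 dirs for brackets.
Dir NW: first cell '.' (not opp) -> no flip
Dir N: first cell '.' (not opp) -> no flip
Dir NE: first cell '.' (not opp) -> no flip
Dir W: first cell '.' (not opp) -> no flip
Dir E: first cell '.' (not opp) -> no flip
Dir SW: first cell '.' (not opp) -> no flip
Dir S: first cell '.' (not opp) -> no flip
Dir SE: opp run (2,2) capped by B -> flip
All flips: (2,2)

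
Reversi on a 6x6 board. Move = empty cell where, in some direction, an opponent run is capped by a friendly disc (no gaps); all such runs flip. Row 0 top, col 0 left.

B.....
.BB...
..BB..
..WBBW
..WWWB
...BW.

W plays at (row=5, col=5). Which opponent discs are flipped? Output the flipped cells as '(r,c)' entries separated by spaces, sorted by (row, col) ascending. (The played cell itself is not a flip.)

Answer: (4,5)

Derivation:
Dir NW: first cell 'W' (not opp) -> no flip
Dir N: opp run (4,5) capped by W -> flip
Dir NE: edge -> no flip
Dir W: first cell 'W' (not opp) -> no flip
Dir E: edge -> no flip
Dir SW: edge -> no flip
Dir S: edge -> no flip
Dir SE: edge -> no flip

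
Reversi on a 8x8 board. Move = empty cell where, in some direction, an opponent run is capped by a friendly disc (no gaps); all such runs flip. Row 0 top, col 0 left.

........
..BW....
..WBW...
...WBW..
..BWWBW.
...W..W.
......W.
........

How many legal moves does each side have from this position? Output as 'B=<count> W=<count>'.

Answer: B=13 W=8

Derivation:
-- B to move --
(0,2): no bracket -> illegal
(0,3): flips 1 -> legal
(0,4): no bracket -> illegal
(1,1): no bracket -> illegal
(1,4): flips 2 -> legal
(1,5): flips 2 -> legal
(2,1): flips 1 -> legal
(2,5): flips 2 -> legal
(2,6): no bracket -> illegal
(3,1): no bracket -> illegal
(3,2): flips 2 -> legal
(3,6): flips 1 -> legal
(3,7): no bracket -> illegal
(4,7): flips 1 -> legal
(5,2): flips 1 -> legal
(5,4): flips 1 -> legal
(5,5): no bracket -> illegal
(5,7): no bracket -> illegal
(6,2): no bracket -> illegal
(6,3): flips 3 -> legal
(6,4): flips 1 -> legal
(6,5): no bracket -> illegal
(6,7): flips 1 -> legal
(7,5): no bracket -> illegal
(7,6): no bracket -> illegal
(7,7): no bracket -> illegal
B mobility = 13
-- W to move --
(0,1): flips 4 -> legal
(0,2): flips 1 -> legal
(0,3): no bracket -> illegal
(1,1): flips 1 -> legal
(1,4): no bracket -> illegal
(2,1): no bracket -> illegal
(2,5): flips 1 -> legal
(3,1): flips 1 -> legal
(3,2): no bracket -> illegal
(3,6): no bracket -> illegal
(4,1): flips 1 -> legal
(5,1): flips 1 -> legal
(5,2): no bracket -> illegal
(5,4): no bracket -> illegal
(5,5): flips 1 -> legal
W mobility = 8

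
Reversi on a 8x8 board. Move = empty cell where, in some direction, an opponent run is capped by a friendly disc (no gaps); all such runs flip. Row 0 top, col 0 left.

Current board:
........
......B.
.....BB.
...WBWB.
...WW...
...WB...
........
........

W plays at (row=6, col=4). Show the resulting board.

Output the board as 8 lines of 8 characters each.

Place W at (6,4); scan 8 dirs for brackets.
Dir NW: first cell 'W' (not opp) -> no flip
Dir N: opp run (5,4) capped by W -> flip
Dir NE: first cell '.' (not opp) -> no flip
Dir W: first cell '.' (not opp) -> no flip
Dir E: first cell '.' (not opp) -> no flip
Dir SW: first cell '.' (not opp) -> no flip
Dir S: first cell '.' (not opp) -> no flip
Dir SE: first cell '.' (not opp) -> no flip
All flips: (5,4)

Answer: ........
......B.
.....BB.
...WBWB.
...WW...
...WW...
....W...
........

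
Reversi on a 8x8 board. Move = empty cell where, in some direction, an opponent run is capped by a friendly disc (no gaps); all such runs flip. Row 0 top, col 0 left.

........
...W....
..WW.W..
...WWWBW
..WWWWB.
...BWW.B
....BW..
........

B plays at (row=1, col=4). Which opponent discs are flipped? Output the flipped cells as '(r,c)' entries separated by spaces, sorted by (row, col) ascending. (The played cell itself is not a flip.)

Answer: (2,5)

Derivation:
Dir NW: first cell '.' (not opp) -> no flip
Dir N: first cell '.' (not opp) -> no flip
Dir NE: first cell '.' (not opp) -> no flip
Dir W: opp run (1,3), next='.' -> no flip
Dir E: first cell '.' (not opp) -> no flip
Dir SW: opp run (2,3), next='.' -> no flip
Dir S: first cell '.' (not opp) -> no flip
Dir SE: opp run (2,5) capped by B -> flip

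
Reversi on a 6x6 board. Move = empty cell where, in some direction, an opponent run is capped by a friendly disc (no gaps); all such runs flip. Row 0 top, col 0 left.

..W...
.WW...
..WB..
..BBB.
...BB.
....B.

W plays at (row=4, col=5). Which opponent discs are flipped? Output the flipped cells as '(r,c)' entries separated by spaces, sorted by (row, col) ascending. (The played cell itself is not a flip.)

Dir NW: opp run (3,4) (2,3) capped by W -> flip
Dir N: first cell '.' (not opp) -> no flip
Dir NE: edge -> no flip
Dir W: opp run (4,4) (4,3), next='.' -> no flip
Dir E: edge -> no flip
Dir SW: opp run (5,4), next=edge -> no flip
Dir S: first cell '.' (not opp) -> no flip
Dir SE: edge -> no flip

Answer: (2,3) (3,4)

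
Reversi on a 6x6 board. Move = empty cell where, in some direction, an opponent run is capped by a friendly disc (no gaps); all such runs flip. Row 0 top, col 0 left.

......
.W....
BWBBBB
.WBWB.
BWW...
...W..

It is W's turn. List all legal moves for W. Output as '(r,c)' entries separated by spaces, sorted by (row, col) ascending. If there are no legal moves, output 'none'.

(1,0): no bracket -> illegal
(1,2): flips 2 -> legal
(1,3): flips 2 -> legal
(1,4): flips 2 -> legal
(1,5): flips 1 -> legal
(3,0): no bracket -> illegal
(3,5): flips 1 -> legal
(4,3): flips 1 -> legal
(4,4): no bracket -> illegal
(4,5): no bracket -> illegal
(5,0): no bracket -> illegal
(5,1): no bracket -> illegal

Answer: (1,2) (1,3) (1,4) (1,5) (3,5) (4,3)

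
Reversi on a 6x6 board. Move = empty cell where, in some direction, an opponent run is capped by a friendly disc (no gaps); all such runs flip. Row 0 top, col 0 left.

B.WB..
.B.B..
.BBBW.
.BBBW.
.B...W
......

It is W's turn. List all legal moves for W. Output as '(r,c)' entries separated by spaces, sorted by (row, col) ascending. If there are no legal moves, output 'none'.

Answer: (0,4) (1,2) (2,0) (3,0) (4,2)

Derivation:
(0,1): no bracket -> illegal
(0,4): flips 1 -> legal
(1,0): no bracket -> illegal
(1,2): flips 1 -> legal
(1,4): no bracket -> illegal
(2,0): flips 4 -> legal
(3,0): flips 3 -> legal
(4,0): no bracket -> illegal
(4,2): flips 1 -> legal
(4,3): no bracket -> illegal
(4,4): no bracket -> illegal
(5,0): no bracket -> illegal
(5,1): no bracket -> illegal
(5,2): no bracket -> illegal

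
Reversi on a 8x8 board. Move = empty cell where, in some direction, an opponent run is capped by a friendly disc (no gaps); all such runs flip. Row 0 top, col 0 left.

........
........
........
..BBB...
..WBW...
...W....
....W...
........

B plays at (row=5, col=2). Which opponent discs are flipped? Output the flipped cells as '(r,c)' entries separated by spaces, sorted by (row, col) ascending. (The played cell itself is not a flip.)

Answer: (4,2)

Derivation:
Dir NW: first cell '.' (not opp) -> no flip
Dir N: opp run (4,2) capped by B -> flip
Dir NE: first cell 'B' (not opp) -> no flip
Dir W: first cell '.' (not opp) -> no flip
Dir E: opp run (5,3), next='.' -> no flip
Dir SW: first cell '.' (not opp) -> no flip
Dir S: first cell '.' (not opp) -> no flip
Dir SE: first cell '.' (not opp) -> no flip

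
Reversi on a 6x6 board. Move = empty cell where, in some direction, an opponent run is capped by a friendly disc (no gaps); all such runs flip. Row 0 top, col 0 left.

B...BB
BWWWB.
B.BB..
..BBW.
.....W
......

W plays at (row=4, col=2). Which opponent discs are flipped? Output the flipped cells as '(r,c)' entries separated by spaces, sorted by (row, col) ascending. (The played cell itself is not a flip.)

Answer: (2,2) (3,2)

Derivation:
Dir NW: first cell '.' (not opp) -> no flip
Dir N: opp run (3,2) (2,2) capped by W -> flip
Dir NE: opp run (3,3), next='.' -> no flip
Dir W: first cell '.' (not opp) -> no flip
Dir E: first cell '.' (not opp) -> no flip
Dir SW: first cell '.' (not opp) -> no flip
Dir S: first cell '.' (not opp) -> no flip
Dir SE: first cell '.' (not opp) -> no flip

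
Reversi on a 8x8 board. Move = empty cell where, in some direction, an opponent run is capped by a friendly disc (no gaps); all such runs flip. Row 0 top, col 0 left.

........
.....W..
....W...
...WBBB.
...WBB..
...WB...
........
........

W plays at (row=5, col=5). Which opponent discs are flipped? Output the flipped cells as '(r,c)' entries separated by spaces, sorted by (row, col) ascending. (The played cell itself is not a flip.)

Dir NW: opp run (4,4) capped by W -> flip
Dir N: opp run (4,5) (3,5), next='.' -> no flip
Dir NE: first cell '.' (not opp) -> no flip
Dir W: opp run (5,4) capped by W -> flip
Dir E: first cell '.' (not opp) -> no flip
Dir SW: first cell '.' (not opp) -> no flip
Dir S: first cell '.' (not opp) -> no flip
Dir SE: first cell '.' (not opp) -> no flip

Answer: (4,4) (5,4)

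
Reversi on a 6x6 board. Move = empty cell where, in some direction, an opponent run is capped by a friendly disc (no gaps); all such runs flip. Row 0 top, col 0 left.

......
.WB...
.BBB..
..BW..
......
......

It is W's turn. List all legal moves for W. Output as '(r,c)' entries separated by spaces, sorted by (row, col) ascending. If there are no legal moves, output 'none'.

(0,1): no bracket -> illegal
(0,2): no bracket -> illegal
(0,3): no bracket -> illegal
(1,0): no bracket -> illegal
(1,3): flips 2 -> legal
(1,4): no bracket -> illegal
(2,0): no bracket -> illegal
(2,4): no bracket -> illegal
(3,0): no bracket -> illegal
(3,1): flips 2 -> legal
(3,4): no bracket -> illegal
(4,1): no bracket -> illegal
(4,2): no bracket -> illegal
(4,3): no bracket -> illegal

Answer: (1,3) (3,1)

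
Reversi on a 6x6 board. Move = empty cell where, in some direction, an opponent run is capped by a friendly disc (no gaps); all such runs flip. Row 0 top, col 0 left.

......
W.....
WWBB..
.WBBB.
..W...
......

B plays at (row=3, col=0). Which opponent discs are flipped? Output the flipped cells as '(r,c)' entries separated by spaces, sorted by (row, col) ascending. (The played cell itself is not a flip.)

Answer: (3,1)

Derivation:
Dir NW: edge -> no flip
Dir N: opp run (2,0) (1,0), next='.' -> no flip
Dir NE: opp run (2,1), next='.' -> no flip
Dir W: edge -> no flip
Dir E: opp run (3,1) capped by B -> flip
Dir SW: edge -> no flip
Dir S: first cell '.' (not opp) -> no flip
Dir SE: first cell '.' (not opp) -> no flip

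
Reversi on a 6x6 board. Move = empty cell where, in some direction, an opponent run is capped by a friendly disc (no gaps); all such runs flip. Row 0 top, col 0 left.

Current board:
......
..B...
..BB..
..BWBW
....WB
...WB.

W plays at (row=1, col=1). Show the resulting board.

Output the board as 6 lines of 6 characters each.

Answer: ......
.WB...
..WB..
..BWBW
....WB
...WB.

Derivation:
Place W at (1,1); scan 8 dirs for brackets.
Dir NW: first cell '.' (not opp) -> no flip
Dir N: first cell '.' (not opp) -> no flip
Dir NE: first cell '.' (not opp) -> no flip
Dir W: first cell '.' (not opp) -> no flip
Dir E: opp run (1,2), next='.' -> no flip
Dir SW: first cell '.' (not opp) -> no flip
Dir S: first cell '.' (not opp) -> no flip
Dir SE: opp run (2,2) capped by W -> flip
All flips: (2,2)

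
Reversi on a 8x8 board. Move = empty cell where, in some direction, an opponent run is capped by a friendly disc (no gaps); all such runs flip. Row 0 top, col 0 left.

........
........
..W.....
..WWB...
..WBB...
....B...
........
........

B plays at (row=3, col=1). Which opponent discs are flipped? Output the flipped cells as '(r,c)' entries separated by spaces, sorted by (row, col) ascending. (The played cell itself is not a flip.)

Answer: (3,2) (3,3)

Derivation:
Dir NW: first cell '.' (not opp) -> no flip
Dir N: first cell '.' (not opp) -> no flip
Dir NE: opp run (2,2), next='.' -> no flip
Dir W: first cell '.' (not opp) -> no flip
Dir E: opp run (3,2) (3,3) capped by B -> flip
Dir SW: first cell '.' (not opp) -> no flip
Dir S: first cell '.' (not opp) -> no flip
Dir SE: opp run (4,2), next='.' -> no flip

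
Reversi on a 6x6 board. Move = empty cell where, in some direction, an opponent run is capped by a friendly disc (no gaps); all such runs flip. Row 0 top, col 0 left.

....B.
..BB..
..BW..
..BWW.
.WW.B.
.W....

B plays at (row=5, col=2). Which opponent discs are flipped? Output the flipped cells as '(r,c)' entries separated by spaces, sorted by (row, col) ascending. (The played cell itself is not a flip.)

Dir NW: opp run (4,1), next='.' -> no flip
Dir N: opp run (4,2) capped by B -> flip
Dir NE: first cell '.' (not opp) -> no flip
Dir W: opp run (5,1), next='.' -> no flip
Dir E: first cell '.' (not opp) -> no flip
Dir SW: edge -> no flip
Dir S: edge -> no flip
Dir SE: edge -> no flip

Answer: (4,2)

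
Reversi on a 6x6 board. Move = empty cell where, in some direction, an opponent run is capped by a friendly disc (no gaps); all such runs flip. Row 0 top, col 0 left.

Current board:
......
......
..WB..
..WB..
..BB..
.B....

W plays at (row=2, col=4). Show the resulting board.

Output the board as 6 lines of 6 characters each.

Answer: ......
......
..WWW.
..WB..
..BB..
.B....

Derivation:
Place W at (2,4); scan 8 dirs for brackets.
Dir NW: first cell '.' (not opp) -> no flip
Dir N: first cell '.' (not opp) -> no flip
Dir NE: first cell '.' (not opp) -> no flip
Dir W: opp run (2,3) capped by W -> flip
Dir E: first cell '.' (not opp) -> no flip
Dir SW: opp run (3,3) (4,2) (5,1), next=edge -> no flip
Dir S: first cell '.' (not opp) -> no flip
Dir SE: first cell '.' (not opp) -> no flip
All flips: (2,3)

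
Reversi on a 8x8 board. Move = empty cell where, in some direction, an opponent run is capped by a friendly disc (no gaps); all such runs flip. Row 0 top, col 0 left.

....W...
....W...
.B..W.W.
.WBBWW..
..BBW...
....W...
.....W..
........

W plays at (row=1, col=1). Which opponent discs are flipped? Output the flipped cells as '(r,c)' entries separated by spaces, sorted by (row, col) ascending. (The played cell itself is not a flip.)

Dir NW: first cell '.' (not opp) -> no flip
Dir N: first cell '.' (not opp) -> no flip
Dir NE: first cell '.' (not opp) -> no flip
Dir W: first cell '.' (not opp) -> no flip
Dir E: first cell '.' (not opp) -> no flip
Dir SW: first cell '.' (not opp) -> no flip
Dir S: opp run (2,1) capped by W -> flip
Dir SE: first cell '.' (not opp) -> no flip

Answer: (2,1)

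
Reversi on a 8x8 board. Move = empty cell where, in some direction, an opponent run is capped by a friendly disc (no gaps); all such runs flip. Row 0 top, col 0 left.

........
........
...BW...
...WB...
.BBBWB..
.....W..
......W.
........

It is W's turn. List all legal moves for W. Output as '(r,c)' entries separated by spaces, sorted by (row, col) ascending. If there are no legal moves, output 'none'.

(1,2): no bracket -> illegal
(1,3): flips 1 -> legal
(1,4): no bracket -> illegal
(2,2): flips 1 -> legal
(2,5): no bracket -> illegal
(3,0): no bracket -> illegal
(3,1): no bracket -> illegal
(3,2): no bracket -> illegal
(3,5): flips 2 -> legal
(3,6): no bracket -> illegal
(4,0): flips 3 -> legal
(4,6): flips 1 -> legal
(5,0): no bracket -> illegal
(5,1): flips 1 -> legal
(5,2): no bracket -> illegal
(5,3): flips 1 -> legal
(5,4): no bracket -> illegal
(5,6): no bracket -> illegal

Answer: (1,3) (2,2) (3,5) (4,0) (4,6) (5,1) (5,3)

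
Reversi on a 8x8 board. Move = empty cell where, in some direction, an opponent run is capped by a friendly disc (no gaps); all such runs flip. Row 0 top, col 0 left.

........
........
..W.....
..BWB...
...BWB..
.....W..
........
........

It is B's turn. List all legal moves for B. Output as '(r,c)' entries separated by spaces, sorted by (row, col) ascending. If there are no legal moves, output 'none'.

Answer: (1,2) (2,3) (5,4) (6,5)

Derivation:
(1,1): no bracket -> illegal
(1,2): flips 1 -> legal
(1,3): no bracket -> illegal
(2,1): no bracket -> illegal
(2,3): flips 1 -> legal
(2,4): no bracket -> illegal
(3,1): no bracket -> illegal
(3,5): no bracket -> illegal
(4,2): no bracket -> illegal
(4,6): no bracket -> illegal
(5,3): no bracket -> illegal
(5,4): flips 1 -> legal
(5,6): no bracket -> illegal
(6,4): no bracket -> illegal
(6,5): flips 1 -> legal
(6,6): no bracket -> illegal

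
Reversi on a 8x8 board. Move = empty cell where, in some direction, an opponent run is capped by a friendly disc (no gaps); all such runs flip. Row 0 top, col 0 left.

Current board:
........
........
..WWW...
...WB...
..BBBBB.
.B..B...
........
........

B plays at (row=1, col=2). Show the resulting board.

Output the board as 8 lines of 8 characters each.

Place B at (1,2); scan 8 dirs for brackets.
Dir NW: first cell '.' (not opp) -> no flip
Dir N: first cell '.' (not opp) -> no flip
Dir NE: first cell '.' (not opp) -> no flip
Dir W: first cell '.' (not opp) -> no flip
Dir E: first cell '.' (not opp) -> no flip
Dir SW: first cell '.' (not opp) -> no flip
Dir S: opp run (2,2), next='.' -> no flip
Dir SE: opp run (2,3) capped by B -> flip
All flips: (2,3)

Answer: ........
..B.....
..WBW...
...WB...
..BBBBB.
.B..B...
........
........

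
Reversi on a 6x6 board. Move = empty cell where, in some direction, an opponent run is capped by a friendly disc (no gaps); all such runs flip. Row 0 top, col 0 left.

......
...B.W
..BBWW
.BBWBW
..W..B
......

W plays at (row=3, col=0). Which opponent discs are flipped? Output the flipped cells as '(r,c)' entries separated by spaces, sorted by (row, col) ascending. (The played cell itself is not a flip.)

Answer: (3,1) (3,2)

Derivation:
Dir NW: edge -> no flip
Dir N: first cell '.' (not opp) -> no flip
Dir NE: first cell '.' (not opp) -> no flip
Dir W: edge -> no flip
Dir E: opp run (3,1) (3,2) capped by W -> flip
Dir SW: edge -> no flip
Dir S: first cell '.' (not opp) -> no flip
Dir SE: first cell '.' (not opp) -> no flip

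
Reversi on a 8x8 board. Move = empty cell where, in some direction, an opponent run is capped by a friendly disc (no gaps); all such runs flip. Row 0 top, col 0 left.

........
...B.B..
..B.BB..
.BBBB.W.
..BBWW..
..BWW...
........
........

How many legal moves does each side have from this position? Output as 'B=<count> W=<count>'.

Answer: B=7 W=7

Derivation:
-- B to move --
(2,6): no bracket -> illegal
(2,7): no bracket -> illegal
(3,5): no bracket -> illegal
(3,7): no bracket -> illegal
(4,6): flips 2 -> legal
(4,7): flips 1 -> legal
(5,5): flips 3 -> legal
(5,6): flips 1 -> legal
(6,2): no bracket -> illegal
(6,3): flips 1 -> legal
(6,4): flips 3 -> legal
(6,5): flips 1 -> legal
B mobility = 7
-- W to move --
(0,2): no bracket -> illegal
(0,3): no bracket -> illegal
(0,4): no bracket -> illegal
(0,5): no bracket -> illegal
(0,6): no bracket -> illegal
(1,1): flips 2 -> legal
(1,2): no bracket -> illegal
(1,4): flips 3 -> legal
(1,6): no bracket -> illegal
(2,0): flips 2 -> legal
(2,1): flips 2 -> legal
(2,3): flips 3 -> legal
(2,6): no bracket -> illegal
(3,0): no bracket -> illegal
(3,5): no bracket -> illegal
(4,0): no bracket -> illegal
(4,1): flips 2 -> legal
(5,1): flips 1 -> legal
(6,1): no bracket -> illegal
(6,2): no bracket -> illegal
(6,3): no bracket -> illegal
W mobility = 7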